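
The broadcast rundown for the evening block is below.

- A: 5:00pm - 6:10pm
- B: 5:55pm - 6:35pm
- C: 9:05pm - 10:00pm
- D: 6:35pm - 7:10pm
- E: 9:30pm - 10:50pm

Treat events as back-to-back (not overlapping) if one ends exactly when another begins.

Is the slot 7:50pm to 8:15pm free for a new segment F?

Yes — the slot is free

A: ends 6:10pm at or before F starts 7:50pm → clear.
B: ends 6:35pm at or before F starts 7:50pm → clear.
D: ends 7:10pm at or before F starts 7:50pm → clear.
C: starts 9:05pm at or after F ends 8:15pm → clear.
E: starts 9:30pm at or after F ends 8:15pm → clear.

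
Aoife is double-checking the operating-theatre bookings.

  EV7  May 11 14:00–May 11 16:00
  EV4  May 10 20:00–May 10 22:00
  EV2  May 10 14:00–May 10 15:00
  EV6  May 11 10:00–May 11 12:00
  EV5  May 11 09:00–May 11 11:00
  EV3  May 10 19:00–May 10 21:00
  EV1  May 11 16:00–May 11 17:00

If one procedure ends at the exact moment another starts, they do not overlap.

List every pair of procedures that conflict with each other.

Sorted by start: EV2, EV3, EV4, EV5, EV6, EV7, EV1.
EV3 starts after EV2 ends; EV2 is clear from here.
EV4 starts before EV3 ends → EV3 and EV4 overlap.
EV5 starts after EV3 ends; EV3 is clear from here.
EV5 starts after EV4 ends; EV4 is clear from here.
EV6 starts before EV5 ends → EV5 and EV6 overlap.
EV7 starts after EV5 ends; EV5 is clear from here.
EV7 starts after EV6 ends; EV6 is clear from here.
EV1 starts exactly when EV7 ends (back-to-back, no overlap).

EV3 & EV4, EV5 & EV6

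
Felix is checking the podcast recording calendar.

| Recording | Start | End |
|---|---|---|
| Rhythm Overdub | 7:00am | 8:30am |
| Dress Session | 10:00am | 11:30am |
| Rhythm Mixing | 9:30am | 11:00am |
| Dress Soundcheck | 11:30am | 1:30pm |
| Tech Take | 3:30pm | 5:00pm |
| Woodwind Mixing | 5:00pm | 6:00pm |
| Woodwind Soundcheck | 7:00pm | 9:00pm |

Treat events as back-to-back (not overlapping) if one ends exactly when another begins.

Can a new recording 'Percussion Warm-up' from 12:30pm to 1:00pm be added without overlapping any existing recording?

No — it overlaps Dress Soundcheck

Rhythm Overdub: ends 8:30am at or before Percussion Warm-up starts 12:30pm → clear.
Rhythm Mixing: ends 11:00am at or before Percussion Warm-up starts 12:30pm → clear.
Dress Session: ends 11:30am at or before Percussion Warm-up starts 12:30pm → clear.
Dress Soundcheck: starts 11:30am before Percussion Warm-up ends 1:00pm, and ends 1:30pm after Percussion Warm-up starts 12:30pm → overlap.
Tech Take: starts 3:30pm at or after Percussion Warm-up ends 1:00pm → clear.
Woodwind Mixing: starts 5:00pm at or after Percussion Warm-up ends 1:00pm → clear.
Woodwind Soundcheck: starts 7:00pm at or after Percussion Warm-up ends 1:00pm → clear.
Percussion Warm-up overlaps Dress Soundcheck.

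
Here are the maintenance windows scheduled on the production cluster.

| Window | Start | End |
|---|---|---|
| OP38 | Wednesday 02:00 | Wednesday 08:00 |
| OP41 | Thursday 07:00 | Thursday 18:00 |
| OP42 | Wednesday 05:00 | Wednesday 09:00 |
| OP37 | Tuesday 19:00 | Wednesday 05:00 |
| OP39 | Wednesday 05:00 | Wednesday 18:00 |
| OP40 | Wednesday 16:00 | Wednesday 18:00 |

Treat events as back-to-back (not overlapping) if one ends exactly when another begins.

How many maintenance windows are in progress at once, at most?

3

Sweep the timeline, counting +1 at each start and −1 at each end (ends before starts at a tie):
Tuesday 19:00 start OP37 → 1
Wednesday 02:00 start OP38 → 2
Wednesday 05:00 end OP37 → 1
Wednesday 05:00 start OP39 → 2
Wednesday 05:00 start OP42 → 3
Wednesday 08:00 end OP38 → 2
Wednesday 09:00 end OP42 → 1
Wednesday 16:00 start OP40 → 2
Wednesday 18:00 end OP39 → 1
Wednesday 18:00 end OP40 → 0
Thursday 07:00 start OP41 → 1
Thursday 18:00 end OP41 → 0
Peak is 3, at Wednesday 05:00 (OP38, OP39, OP42).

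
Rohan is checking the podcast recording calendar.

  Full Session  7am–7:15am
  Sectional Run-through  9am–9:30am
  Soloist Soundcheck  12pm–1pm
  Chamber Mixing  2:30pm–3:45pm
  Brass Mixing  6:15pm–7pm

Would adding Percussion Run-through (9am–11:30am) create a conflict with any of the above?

Full Session: ends 7:15am at or before Percussion Run-through starts 9am → clear.
Sectional Run-through: starts 9am before Percussion Run-through ends 11:30am, and ends 9:30am after Percussion Run-through starts 9am → overlap.
Soloist Soundcheck: starts 12pm at or after Percussion Run-through ends 11:30am → clear.
Chamber Mixing: starts 2:30pm at or after Percussion Run-through ends 11:30am → clear.
Brass Mixing: starts 6:15pm at or after Percussion Run-through ends 11:30am → clear.
Percussion Run-through overlaps Sectional Run-through.

Yes — it overlaps Sectional Run-through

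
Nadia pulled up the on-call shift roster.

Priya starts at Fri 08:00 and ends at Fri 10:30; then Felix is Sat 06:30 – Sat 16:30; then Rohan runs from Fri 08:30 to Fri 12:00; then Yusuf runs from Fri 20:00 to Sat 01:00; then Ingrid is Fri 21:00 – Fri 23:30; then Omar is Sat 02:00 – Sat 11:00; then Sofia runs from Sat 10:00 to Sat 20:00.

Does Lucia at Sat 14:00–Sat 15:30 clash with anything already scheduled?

Priya: ends Fri 10:30 at or before Lucia starts Sat 14:00 → clear.
Rohan: ends Fri 12:00 at or before Lucia starts Sat 14:00 → clear.
Yusuf: ends Sat 01:00 at or before Lucia starts Sat 14:00 → clear.
Ingrid: ends Fri 23:30 at or before Lucia starts Sat 14:00 → clear.
Omar: ends Sat 11:00 at or before Lucia starts Sat 14:00 → clear.
Felix: starts Sat 06:30 before Lucia ends Sat 15:30, and ends Sat 16:30 after Lucia starts Sat 14:00 → overlap.
Sofia: starts Sat 10:00 before Lucia ends Sat 15:30, and ends Sat 20:00 after Lucia starts Sat 14:00 → overlap.
Lucia overlaps Sofia, Felix.

Yes — it overlaps Felix, Sofia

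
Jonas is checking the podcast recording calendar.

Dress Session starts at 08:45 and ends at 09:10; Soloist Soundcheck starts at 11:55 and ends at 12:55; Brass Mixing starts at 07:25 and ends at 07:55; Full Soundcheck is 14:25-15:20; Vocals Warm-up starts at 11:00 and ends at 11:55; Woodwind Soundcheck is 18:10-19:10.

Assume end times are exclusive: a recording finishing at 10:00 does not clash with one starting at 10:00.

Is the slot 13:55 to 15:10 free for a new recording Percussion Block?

No — it overlaps Full Soundcheck

Brass Mixing: ends 07:55 at or before Percussion Block starts 13:55 → clear.
Dress Session: ends 09:10 at or before Percussion Block starts 13:55 → clear.
Vocals Warm-up: ends 11:55 at or before Percussion Block starts 13:55 → clear.
Soloist Soundcheck: ends 12:55 at or before Percussion Block starts 13:55 → clear.
Full Soundcheck: starts 14:25 before Percussion Block ends 15:10, and ends 15:20 after Percussion Block starts 13:55 → overlap.
Woodwind Soundcheck: starts 18:10 at or after Percussion Block ends 15:10 → clear.
Percussion Block overlaps Full Soundcheck.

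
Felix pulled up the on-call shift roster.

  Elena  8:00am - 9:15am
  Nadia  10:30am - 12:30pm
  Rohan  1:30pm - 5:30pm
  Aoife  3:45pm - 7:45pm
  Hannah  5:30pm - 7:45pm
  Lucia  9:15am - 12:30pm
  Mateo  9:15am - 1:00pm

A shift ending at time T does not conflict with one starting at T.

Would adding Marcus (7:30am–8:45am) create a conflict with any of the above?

Elena: starts 8:00am before Marcus ends 8:45am, and ends 9:15am after Marcus starts 7:30am → overlap.
Lucia: starts 9:15am at or after Marcus ends 8:45am → clear.
Mateo: starts 9:15am at or after Marcus ends 8:45am → clear.
Nadia: starts 10:30am at or after Marcus ends 8:45am → clear.
Rohan: starts 1:30pm at or after Marcus ends 8:45am → clear.
Aoife: starts 3:45pm at or after Marcus ends 8:45am → clear.
Hannah: starts 5:30pm at or after Marcus ends 8:45am → clear.
Marcus overlaps Elena.

Yes — it overlaps Elena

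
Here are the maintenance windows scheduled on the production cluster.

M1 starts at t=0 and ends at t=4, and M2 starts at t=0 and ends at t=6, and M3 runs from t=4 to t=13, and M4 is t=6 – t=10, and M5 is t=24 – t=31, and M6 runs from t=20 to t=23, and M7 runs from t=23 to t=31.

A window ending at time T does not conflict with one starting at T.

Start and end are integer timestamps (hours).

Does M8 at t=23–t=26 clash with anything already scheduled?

Yes — it overlaps M5, M7

M1: ends t=4 at or before M8 starts t=23 → clear.
M2: ends t=6 at or before M8 starts t=23 → clear.
M3: ends t=13 at or before M8 starts t=23 → clear.
M4: ends t=10 at or before M8 starts t=23 → clear.
M6: ends t=23 at or before M8 starts t=23 → clear.
M7: starts t=23 before M8 ends t=26, and ends t=31 after M8 starts t=23 → overlap.
M5: starts t=24 before M8 ends t=26, and ends t=31 after M8 starts t=23 → overlap.
M8 overlaps M5, M7.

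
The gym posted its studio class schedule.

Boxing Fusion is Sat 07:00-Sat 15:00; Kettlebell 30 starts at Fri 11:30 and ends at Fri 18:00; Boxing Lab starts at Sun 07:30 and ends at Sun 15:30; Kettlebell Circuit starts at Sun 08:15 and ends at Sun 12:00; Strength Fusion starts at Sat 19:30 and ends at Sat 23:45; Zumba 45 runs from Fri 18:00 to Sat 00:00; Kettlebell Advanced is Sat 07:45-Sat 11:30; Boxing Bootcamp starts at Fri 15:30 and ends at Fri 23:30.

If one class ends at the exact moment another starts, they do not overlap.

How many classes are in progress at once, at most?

Sweep the timeline, counting +1 at each start and −1 at each end (ends before starts at a tie):
Fri 11:30 start Kettlebell 30 → 1
Fri 15:30 start Boxing Bootcamp → 2
Fri 18:00 end Kettlebell 30 → 1
Fri 18:00 start Zumba 45 → 2
Fri 23:30 end Boxing Bootcamp → 1
Sat 00:00 end Zumba 45 → 0
Sat 07:00 start Boxing Fusion → 1
Sat 07:45 start Kettlebell Advanced → 2
Sat 11:30 end Kettlebell Advanced → 1
Sat 15:00 end Boxing Fusion → 0
Sat 19:30 start Strength Fusion → 1
Sat 23:45 end Strength Fusion → 0
Sun 07:30 start Boxing Lab → 1
Sun 08:15 start Kettlebell Circuit → 2
Sun 12:00 end Kettlebell Circuit → 1
Sun 15:30 end Boxing Lab → 0
Peak is 2, at Fri 15:30 (Boxing Bootcamp, Kettlebell 30).

2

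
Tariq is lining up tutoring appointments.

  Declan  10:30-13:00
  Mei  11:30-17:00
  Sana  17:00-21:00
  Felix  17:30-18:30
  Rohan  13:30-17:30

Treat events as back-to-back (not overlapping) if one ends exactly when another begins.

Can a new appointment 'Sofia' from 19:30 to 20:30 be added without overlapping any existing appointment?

No — it overlaps Sana

Declan: ends 13:00 at or before Sofia starts 19:30 → clear.
Mei: ends 17:00 at or before Sofia starts 19:30 → clear.
Rohan: ends 17:30 at or before Sofia starts 19:30 → clear.
Sana: starts 17:00 before Sofia ends 20:30, and ends 21:00 after Sofia starts 19:30 → overlap.
Felix: ends 18:30 at or before Sofia starts 19:30 → clear.
Sofia overlaps Sana.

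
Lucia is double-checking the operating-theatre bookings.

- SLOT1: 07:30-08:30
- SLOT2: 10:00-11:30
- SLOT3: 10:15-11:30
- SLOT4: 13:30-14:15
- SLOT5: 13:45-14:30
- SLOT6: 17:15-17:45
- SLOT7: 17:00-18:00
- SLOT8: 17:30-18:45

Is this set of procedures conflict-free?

Sorted by start: SLOT1, SLOT2, SLOT3, SLOT4, SLOT5, SLOT7, SLOT6, SLOT8.
SLOT2 starts after SLOT1 ends; SLOT1 is clear from here.
SLOT3 starts before SLOT2 ends → SLOT2 and SLOT3 overlap.
That's a conflict, so the schedule is not conflict-free.

No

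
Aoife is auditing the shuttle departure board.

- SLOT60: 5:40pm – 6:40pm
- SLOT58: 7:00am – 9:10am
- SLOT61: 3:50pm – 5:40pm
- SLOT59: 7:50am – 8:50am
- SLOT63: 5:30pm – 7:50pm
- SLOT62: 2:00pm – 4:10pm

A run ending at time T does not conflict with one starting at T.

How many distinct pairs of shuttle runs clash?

4

Sorted by start: SLOT58, SLOT59, SLOT62, SLOT61, SLOT63, SLOT60.
SLOT59 starts before SLOT58 ends → SLOT58 and SLOT59 overlap.
SLOT62 starts after SLOT58 ends — done with SLOT58.
SLOT62 starts after SLOT59 ends — done with SLOT59.
SLOT61 starts before SLOT62 ends → SLOT62 and SLOT61 overlap.
SLOT63 starts after SLOT62 ends — done with SLOT62.
SLOT63 starts before SLOT61 ends → SLOT61 and SLOT63 overlap.
SLOT60 starts exactly when SLOT61 ends (back-to-back, no overlap).
SLOT60 starts before SLOT63 ends → SLOT63 and SLOT60 overlap.
Overlapping pairs: SLOT58 & SLOT59, SLOT60 & SLOT63, SLOT61 & SLOT62, SLOT61 & SLOT63 — 4 in total.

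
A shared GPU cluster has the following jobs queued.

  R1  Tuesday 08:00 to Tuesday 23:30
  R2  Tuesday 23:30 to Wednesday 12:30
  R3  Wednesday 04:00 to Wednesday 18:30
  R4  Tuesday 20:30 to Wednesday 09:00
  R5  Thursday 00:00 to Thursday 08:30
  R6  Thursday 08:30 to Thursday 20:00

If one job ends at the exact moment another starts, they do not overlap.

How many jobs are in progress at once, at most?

3

Sweep the timeline, counting +1 at each start and −1 at each end (ends before starts at a tie):
Tuesday 08:00 start R1 → 1
Tuesday 20:30 start R4 → 2
Tuesday 23:30 end R1 → 1
Tuesday 23:30 start R2 → 2
Wednesday 04:00 start R3 → 3
Wednesday 09:00 end R4 → 2
Wednesday 12:30 end R2 → 1
Wednesday 18:30 end R3 → 0
Thursday 00:00 start R5 → 1
Thursday 08:30 end R5 → 0
Thursday 08:30 start R6 → 1
Thursday 20:00 end R6 → 0
Peak is 3, at Wednesday 04:00 (R2, R3, R4).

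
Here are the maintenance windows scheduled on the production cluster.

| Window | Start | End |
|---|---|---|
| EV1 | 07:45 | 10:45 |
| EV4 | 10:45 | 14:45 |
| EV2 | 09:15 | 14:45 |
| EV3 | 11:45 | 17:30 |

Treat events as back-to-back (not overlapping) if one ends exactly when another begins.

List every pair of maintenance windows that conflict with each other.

Sorted by start: EV1, EV2, EV4, EV3.
EV2 starts before EV1 ends → EV1 and EV2 overlap.
EV4 starts exactly when EV1 ends (back-to-back, no overlap) — done with EV1.
EV4 starts before EV2 ends → EV2 and EV4 overlap.
EV3 starts before EV2 ends → EV2 and EV3 overlap.
EV3 starts before EV4 ends → EV4 and EV3 overlap.

EV1 & EV2, EV2 & EV3, EV2 & EV4, EV3 & EV4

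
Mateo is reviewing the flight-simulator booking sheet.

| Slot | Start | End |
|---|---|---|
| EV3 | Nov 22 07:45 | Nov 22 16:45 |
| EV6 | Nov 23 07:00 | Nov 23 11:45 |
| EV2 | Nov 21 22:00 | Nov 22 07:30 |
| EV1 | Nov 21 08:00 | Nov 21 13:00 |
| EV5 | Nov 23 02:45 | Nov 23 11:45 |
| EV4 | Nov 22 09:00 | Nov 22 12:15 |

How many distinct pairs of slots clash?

Check each pair: they overlap iff neither finishes before the other starts.
Sorted by start: EV1, EV2, EV3, EV4, EV5, EV6.
EV2 starts after EV1 ends — done with EV1.
EV3 starts after EV2 ends — done with EV2.
EV4 starts before EV3 ends → EV3 and EV4 overlap.
EV5 starts after EV3 ends — done with EV3.
EV5 starts after EV4 ends — done with EV4.
EV6 starts before EV5 ends → EV5 and EV6 overlap.
Overlapping pairs: EV3 & EV4, EV5 & EV6 — 2 in total.

2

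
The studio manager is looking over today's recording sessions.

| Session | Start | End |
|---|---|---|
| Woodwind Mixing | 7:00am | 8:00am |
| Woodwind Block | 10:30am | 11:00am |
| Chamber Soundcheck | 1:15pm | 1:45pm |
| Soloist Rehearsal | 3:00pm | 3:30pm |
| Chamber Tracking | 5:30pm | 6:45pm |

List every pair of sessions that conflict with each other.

no conflicts

Sorted by start: Woodwind Mixing, Woodwind Block, Chamber Soundcheck, Soloist Rehearsal, Chamber Tracking.
Woodwind Block starts after Woodwind Mixing ends — done with Woodwind Mixing.
Chamber Soundcheck starts after Woodwind Block ends — done with Woodwind Block.
Soloist Rehearsal starts after Chamber Soundcheck ends — done with Chamber Soundcheck.
Chamber Tracking starts after Soloist Rehearsal ends.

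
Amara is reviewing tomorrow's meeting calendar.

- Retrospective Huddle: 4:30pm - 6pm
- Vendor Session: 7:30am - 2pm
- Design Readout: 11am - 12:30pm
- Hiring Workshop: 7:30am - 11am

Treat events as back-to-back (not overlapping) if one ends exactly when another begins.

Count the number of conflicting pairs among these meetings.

2

Two intervals overlap when each starts before the other ends.
Sorted by start: Vendor Session, Hiring Workshop, Design Readout, Retrospective Huddle.
Hiring Workshop starts before Vendor Session ends → Vendor Session and Hiring Workshop overlap.
Design Readout starts before Vendor Session ends → Vendor Session and Design Readout overlap.
Retrospective Huddle starts after Vendor Session ends.
Design Readout starts exactly when Hiring Workshop ends (back-to-back, no overlap), so nothing later overlaps Hiring Workshop either.
Retrospective Huddle starts after Design Readout ends.
Overlapping pairs: Design Readout & Vendor Session, Hiring Workshop & Vendor Session — 2 in total.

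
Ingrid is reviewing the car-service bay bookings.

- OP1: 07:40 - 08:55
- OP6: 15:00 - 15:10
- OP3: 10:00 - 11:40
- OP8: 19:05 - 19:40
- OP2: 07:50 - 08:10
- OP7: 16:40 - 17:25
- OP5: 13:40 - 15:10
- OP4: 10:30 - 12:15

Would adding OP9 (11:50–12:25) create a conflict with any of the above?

OP1: ends 08:55 at or before OP9 starts 11:50 → clear.
OP2: ends 08:10 at or before OP9 starts 11:50 → clear.
OP3: ends 11:40 at or before OP9 starts 11:50 → clear.
OP4: starts 10:30 before OP9 ends 12:25, and ends 12:15 after OP9 starts 11:50 → overlap.
OP5: starts 13:40 at or after OP9 ends 12:25 → clear.
OP6: starts 15:00 at or after OP9 ends 12:25 → clear.
OP7: starts 16:40 at or after OP9 ends 12:25 → clear.
OP8: starts 19:05 at or after OP9 ends 12:25 → clear.
OP9 overlaps OP4.

Yes — it overlaps OP4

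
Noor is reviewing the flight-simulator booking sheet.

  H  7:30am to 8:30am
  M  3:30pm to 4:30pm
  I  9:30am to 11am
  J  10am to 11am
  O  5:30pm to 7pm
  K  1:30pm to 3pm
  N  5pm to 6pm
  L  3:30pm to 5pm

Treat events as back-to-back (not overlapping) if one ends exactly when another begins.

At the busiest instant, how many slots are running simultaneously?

Sort all start/end points and keep a running count:
7:30am start H → 1
8:30am end H → 0
9:30am start I → 1
10am start J → 2
11am end I → 1
11am end J → 0
1:30pm start K → 1
3pm end K → 0
3:30pm start L → 1
3:30pm start M → 2
4:30pm end M → 1
5pm end L → 0
5pm start N → 1
5:30pm start O → 2
6pm end N → 1
7pm end O → 0
Peak is 2, at 10am (I, J).

2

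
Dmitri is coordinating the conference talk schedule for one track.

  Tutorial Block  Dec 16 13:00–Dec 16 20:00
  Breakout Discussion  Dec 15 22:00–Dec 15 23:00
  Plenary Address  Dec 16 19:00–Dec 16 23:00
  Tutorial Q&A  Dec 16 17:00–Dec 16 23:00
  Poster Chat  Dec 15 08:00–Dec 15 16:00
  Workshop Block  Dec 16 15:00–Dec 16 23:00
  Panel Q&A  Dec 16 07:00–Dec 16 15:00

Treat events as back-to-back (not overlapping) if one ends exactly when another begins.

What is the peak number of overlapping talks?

Sweep the timeline, counting +1 at each start and −1 at each end (ends before starts at a tie):
Dec 15 08:00 start Poster Chat → 1
Dec 15 16:00 end Poster Chat → 0
Dec 15 22:00 start Breakout Discussion → 1
Dec 15 23:00 end Breakout Discussion → 0
Dec 16 07:00 start Panel Q&A → 1
Dec 16 13:00 start Tutorial Block → 2
Dec 16 15:00 end Panel Q&A → 1
Dec 16 15:00 start Workshop Block → 2
Dec 16 17:00 start Tutorial Q&A → 3
Dec 16 19:00 start Plenary Address → 4
Dec 16 20:00 end Tutorial Block → 3
Dec 16 23:00 end Plenary Address → 2
Dec 16 23:00 end Tutorial Q&A → 1
Dec 16 23:00 end Workshop Block → 0
Peak is 4, at Dec 16 19:00 (Plenary Address, Tutorial Block, Tutorial Q&A, Workshop Block).

4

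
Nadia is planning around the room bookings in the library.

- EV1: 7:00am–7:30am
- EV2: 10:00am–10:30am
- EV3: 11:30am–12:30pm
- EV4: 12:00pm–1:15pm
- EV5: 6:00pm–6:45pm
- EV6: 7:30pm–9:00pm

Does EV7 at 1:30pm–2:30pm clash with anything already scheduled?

No — it doesn't clash with anything

EV1: ends 7:30am at or before EV7 starts 1:30pm → clear.
EV2: ends 10:30am at or before EV7 starts 1:30pm → clear.
EV3: ends 12:30pm at or before EV7 starts 1:30pm → clear.
EV4: ends 1:15pm at or before EV7 starts 1:30pm → clear.
EV5: starts 6:00pm at or after EV7 ends 2:30pm → clear.
EV6: starts 7:30pm at or after EV7 ends 2:30pm → clear.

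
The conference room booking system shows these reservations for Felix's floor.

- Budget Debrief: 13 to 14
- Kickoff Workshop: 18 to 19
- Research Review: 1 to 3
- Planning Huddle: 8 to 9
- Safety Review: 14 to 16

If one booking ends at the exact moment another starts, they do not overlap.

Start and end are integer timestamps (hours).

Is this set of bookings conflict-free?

Yes

Sorted by start: Research Review, Planning Huddle, Budget Debrief, Safety Review, Kickoff Workshop.
Planning Huddle starts after Research Review ends, so Research Review has no further overlaps.
Budget Debrief starts after Planning Huddle ends, so Planning Huddle has no further overlaps.
Safety Review starts exactly when Budget Debrief ends (back-to-back, no overlap), so Budget Debrief has no further overlaps.
Kickoff Workshop starts after Safety Review ends.
Every pair is clear; the schedule has no overlaps.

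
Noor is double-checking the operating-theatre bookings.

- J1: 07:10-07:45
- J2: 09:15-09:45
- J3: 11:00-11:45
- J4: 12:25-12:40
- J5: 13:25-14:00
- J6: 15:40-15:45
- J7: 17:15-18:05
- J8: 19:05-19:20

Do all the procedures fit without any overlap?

Yes

Check each pair: they overlap iff neither finishes before the other starts.
Sorted by start: J1, J2, J3, J4, J5, J6, J7, J8.
J2 starts after J1 ends; J1 is clear from here.
J3 starts after J2 ends; J2 is clear from here.
J4 starts after J3 ends; J3 is clear from here.
J5 starts after J4 ends; J4 is clear from here.
J6 starts after J5 ends; J5 is clear from here.
J7 starts after J6 ends; J6 is clear from here.
J8 starts after J7 ends.
Every pair is clear; the schedule has no overlaps.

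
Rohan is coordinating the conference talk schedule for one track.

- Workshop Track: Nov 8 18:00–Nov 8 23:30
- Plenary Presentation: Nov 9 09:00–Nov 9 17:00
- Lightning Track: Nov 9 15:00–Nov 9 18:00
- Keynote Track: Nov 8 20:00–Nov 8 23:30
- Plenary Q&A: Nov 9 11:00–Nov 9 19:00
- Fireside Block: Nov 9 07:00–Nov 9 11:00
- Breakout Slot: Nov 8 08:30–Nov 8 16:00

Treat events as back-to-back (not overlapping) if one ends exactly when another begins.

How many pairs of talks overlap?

5

Sorted by start: Breakout Slot, Workshop Track, Keynote Track, Fireside Block, Plenary Presentation, Plenary Q&A, Lightning Track.
Workshop Track starts after Breakout Slot ends; Breakout Slot is clear from here.
Keynote Track starts before Workshop Track ends → Workshop Track and Keynote Track overlap.
Fireside Block starts after Workshop Track ends; Workshop Track is clear from here.
Fireside Block starts after Keynote Track ends; Keynote Track is clear from here.
Plenary Presentation starts before Fireside Block ends → Fireside Block and Plenary Presentation overlap.
Plenary Q&A starts exactly when Fireside Block ends (back-to-back, no overlap); Fireside Block is clear from here.
Plenary Q&A starts before Plenary Presentation ends → Plenary Presentation and Plenary Q&A overlap.
Lightning Track starts before Plenary Presentation ends → Plenary Presentation and Lightning Track overlap.
Lightning Track starts before Plenary Q&A ends → Plenary Q&A and Lightning Track overlap.
Overlapping pairs: Fireside Block & Plenary Presentation, Keynote Track & Workshop Track, Lightning Track & Plenary Presentation, Lightning Track & Plenary Q&A, Plenary Presentation & Plenary Q&A — 5 in total.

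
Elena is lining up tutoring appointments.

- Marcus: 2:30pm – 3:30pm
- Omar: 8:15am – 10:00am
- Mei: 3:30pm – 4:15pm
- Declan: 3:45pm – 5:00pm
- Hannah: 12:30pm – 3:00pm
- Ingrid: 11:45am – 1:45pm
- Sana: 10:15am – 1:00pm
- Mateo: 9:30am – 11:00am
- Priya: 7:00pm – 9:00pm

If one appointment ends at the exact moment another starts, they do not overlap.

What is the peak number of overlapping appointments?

3

Walk through starts and ends in time order (an end at T is processed before a start at T):
8:15am start Omar → 1
9:30am start Mateo → 2
10:00am end Omar → 1
10:15am start Sana → 2
11:00am end Mateo → 1
11:45am start Ingrid → 2
12:30pm start Hannah → 3
1:00pm end Sana → 2
1:45pm end Ingrid → 1
2:30pm start Marcus → 2
3:00pm end Hannah → 1
3:30pm end Marcus → 0
3:30pm start Mei → 1
3:45pm start Declan → 2
4:15pm end Mei → 1
5:00pm end Declan → 0
7:00pm start Priya → 1
9:00pm end Priya → 0
Peak is 3, at 12:30pm (Hannah, Ingrid, Sana).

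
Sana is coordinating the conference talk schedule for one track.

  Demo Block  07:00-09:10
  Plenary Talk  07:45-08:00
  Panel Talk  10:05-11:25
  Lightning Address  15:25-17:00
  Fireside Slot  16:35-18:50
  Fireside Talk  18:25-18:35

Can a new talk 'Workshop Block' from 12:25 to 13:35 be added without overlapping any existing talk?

Demo Block: ends 09:10 at or before Workshop Block starts 12:25 → clear.
Plenary Talk: ends 08:00 at or before Workshop Block starts 12:25 → clear.
Panel Talk: ends 11:25 at or before Workshop Block starts 12:25 → clear.
Lightning Address: starts 15:25 at or after Workshop Block ends 13:35 → clear.
Fireside Slot: starts 16:35 at or after Workshop Block ends 13:35 → clear.
Fireside Talk: starts 18:25 at or after Workshop Block ends 13:35 → clear.

Yes — the slot is free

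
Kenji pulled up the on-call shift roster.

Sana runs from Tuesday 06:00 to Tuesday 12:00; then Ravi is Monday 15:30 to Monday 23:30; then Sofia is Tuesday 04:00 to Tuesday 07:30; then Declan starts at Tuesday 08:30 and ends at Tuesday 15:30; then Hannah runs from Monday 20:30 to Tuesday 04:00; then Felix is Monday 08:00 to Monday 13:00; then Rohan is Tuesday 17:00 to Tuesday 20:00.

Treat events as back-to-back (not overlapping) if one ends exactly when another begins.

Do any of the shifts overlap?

Two intervals overlap when each starts before the other ends.
Sorted by start: Felix, Ravi, Hannah, Sofia, Sana, Declan, Rohan.
Ravi starts after Felix ends, so Felix has no further overlaps.
Hannah starts before Ravi ends → Ravi and Hannah overlap.
That's a conflict, so the schedule is not conflict-free.

Yes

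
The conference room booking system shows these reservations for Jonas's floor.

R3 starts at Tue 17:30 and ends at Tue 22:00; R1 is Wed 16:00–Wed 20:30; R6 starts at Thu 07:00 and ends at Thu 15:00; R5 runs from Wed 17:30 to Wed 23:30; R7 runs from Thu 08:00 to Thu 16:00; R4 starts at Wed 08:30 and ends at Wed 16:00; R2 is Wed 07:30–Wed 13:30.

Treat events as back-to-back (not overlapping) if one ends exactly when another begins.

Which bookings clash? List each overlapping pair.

R1 & R5, R2 & R4, R6 & R7

Sorted by start: R3, R2, R4, R1, R5, R6, R7.
R2 starts after R3 ends, so nothing later overlaps R3 either.
R4 starts before R2 ends → R2 and R4 overlap.
R1 starts after R2 ends, so nothing later overlaps R2 either.
R1 starts exactly when R4 ends (back-to-back, no overlap), so nothing later overlaps R4 either.
R5 starts before R1 ends → R1 and R5 overlap.
R6 starts after R1 ends, so nothing later overlaps R1 either.
R6 starts after R5 ends, so nothing later overlaps R5 either.
R7 starts before R6 ends → R6 and R7 overlap.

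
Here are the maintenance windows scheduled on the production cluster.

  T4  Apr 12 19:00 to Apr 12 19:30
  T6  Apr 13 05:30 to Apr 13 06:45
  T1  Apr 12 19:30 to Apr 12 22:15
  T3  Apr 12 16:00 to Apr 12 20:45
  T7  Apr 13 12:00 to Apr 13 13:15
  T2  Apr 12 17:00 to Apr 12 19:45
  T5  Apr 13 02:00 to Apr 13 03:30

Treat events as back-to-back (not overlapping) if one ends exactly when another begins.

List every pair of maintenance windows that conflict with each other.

T1 & T2, T1 & T3, T2 & T3, T2 & T4, T3 & T4

Sorted by start: T3, T2, T4, T1, T5, T6, T7.
T2 starts before T3 ends → T3 and T2 overlap.
T4 starts before T3 ends → T3 and T4 overlap.
T1 starts before T3 ends → T3 and T1 overlap.
T5 starts after T3 ends; T3 is clear from here.
T4 starts before T2 ends → T2 and T4 overlap.
T1 starts before T2 ends → T2 and T1 overlap.
T5 starts after T2 ends; T2 is clear from here.
T1 starts exactly when T4 ends (back-to-back, no overlap); T4 is clear from here.
T5 starts after T1 ends; T1 is clear from here.
T6 starts after T5 ends; T5 is clear from here.
T7 starts after T6 ends.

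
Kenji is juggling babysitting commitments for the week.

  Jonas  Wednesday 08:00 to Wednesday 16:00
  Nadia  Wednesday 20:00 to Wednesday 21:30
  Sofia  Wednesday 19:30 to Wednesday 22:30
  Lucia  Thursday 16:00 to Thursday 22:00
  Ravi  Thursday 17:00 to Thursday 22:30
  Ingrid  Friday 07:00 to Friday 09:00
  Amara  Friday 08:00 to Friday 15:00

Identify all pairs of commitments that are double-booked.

Amara & Ingrid, Lucia & Ravi, Nadia & Sofia

Check each pair: they overlap iff neither finishes before the other starts.
Sorted by start: Jonas, Sofia, Nadia, Lucia, Ravi, Ingrid, Amara.
Sofia starts after Jonas ends, so Jonas has no further overlaps.
Nadia starts before Sofia ends → Sofia and Nadia overlap.
Lucia starts after Sofia ends, so Sofia has no further overlaps.
Lucia starts after Nadia ends, so Nadia has no further overlaps.
Ravi starts before Lucia ends → Lucia and Ravi overlap.
Ingrid starts after Lucia ends, so Lucia has no further overlaps.
Ingrid starts after Ravi ends, so Ravi has no further overlaps.
Amara starts before Ingrid ends → Ingrid and Amara overlap.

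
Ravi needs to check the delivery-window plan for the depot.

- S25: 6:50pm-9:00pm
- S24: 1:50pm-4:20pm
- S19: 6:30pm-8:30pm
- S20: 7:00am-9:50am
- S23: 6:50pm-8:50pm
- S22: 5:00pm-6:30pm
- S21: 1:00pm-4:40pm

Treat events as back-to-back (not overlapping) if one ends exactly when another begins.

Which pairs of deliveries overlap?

S19 & S23, S19 & S25, S21 & S24, S23 & S25

Sorted by start: S20, S21, S24, S22, S19, S23, S25.
S21 starts after S20 ends, so nothing later overlaps S20 either.
S24 starts before S21 ends → S21 and S24 overlap.
S22 starts after S21 ends, so nothing later overlaps S21 either.
S22 starts after S24 ends, so nothing later overlaps S24 either.
S19 starts exactly when S22 ends (back-to-back, no overlap), so nothing later overlaps S22 either.
S23 starts before S19 ends → S19 and S23 overlap.
S25 starts before S19 ends → S19 and S25 overlap.
S25 starts before S23 ends → S23 and S25 overlap.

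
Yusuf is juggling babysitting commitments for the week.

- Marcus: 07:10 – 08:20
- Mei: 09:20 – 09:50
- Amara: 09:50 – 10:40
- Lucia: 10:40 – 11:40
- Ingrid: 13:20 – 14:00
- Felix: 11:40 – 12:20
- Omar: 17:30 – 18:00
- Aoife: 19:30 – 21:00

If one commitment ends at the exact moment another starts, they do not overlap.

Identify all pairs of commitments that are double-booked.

no overlapping pairs

Sorted by start: Marcus, Mei, Amara, Lucia, Felix, Ingrid, Omar, Aoife.
Mei starts after Marcus ends — done with Marcus.
Amara starts exactly when Mei ends (back-to-back, no overlap) — done with Mei.
Lucia starts exactly when Amara ends (back-to-back, no overlap) — done with Amara.
Felix starts exactly when Lucia ends (back-to-back, no overlap) — done with Lucia.
Ingrid starts after Felix ends — done with Felix.
Omar starts after Ingrid ends — done with Ingrid.
Aoife starts after Omar ends.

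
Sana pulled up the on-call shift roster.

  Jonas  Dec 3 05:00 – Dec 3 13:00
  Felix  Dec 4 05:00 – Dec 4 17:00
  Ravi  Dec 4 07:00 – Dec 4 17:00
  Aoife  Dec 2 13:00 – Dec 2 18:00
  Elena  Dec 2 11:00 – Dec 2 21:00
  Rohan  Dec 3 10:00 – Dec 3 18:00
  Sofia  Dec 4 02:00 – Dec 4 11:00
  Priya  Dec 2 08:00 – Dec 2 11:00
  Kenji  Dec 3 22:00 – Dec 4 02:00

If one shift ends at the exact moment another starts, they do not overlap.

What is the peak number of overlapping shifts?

3

Walk through starts and ends in time order (an end at T is processed before a start at T):
Dec 2 08:00 start Priya → 1
Dec 2 11:00 end Priya → 0
Dec 2 11:00 start Elena → 1
Dec 2 13:00 start Aoife → 2
Dec 2 18:00 end Aoife → 1
Dec 2 21:00 end Elena → 0
Dec 3 05:00 start Jonas → 1
Dec 3 10:00 start Rohan → 2
Dec 3 13:00 end Jonas → 1
Dec 3 18:00 end Rohan → 0
Dec 3 22:00 start Kenji → 1
Dec 4 02:00 end Kenji → 0
Dec 4 02:00 start Sofia → 1
Dec 4 05:00 start Felix → 2
Dec 4 07:00 start Ravi → 3
Dec 4 11:00 end Sofia → 2
Dec 4 17:00 end Felix → 1
Dec 4 17:00 end Ravi → 0
Peak is 3, at Dec 4 07:00 (Felix, Ravi, Sofia).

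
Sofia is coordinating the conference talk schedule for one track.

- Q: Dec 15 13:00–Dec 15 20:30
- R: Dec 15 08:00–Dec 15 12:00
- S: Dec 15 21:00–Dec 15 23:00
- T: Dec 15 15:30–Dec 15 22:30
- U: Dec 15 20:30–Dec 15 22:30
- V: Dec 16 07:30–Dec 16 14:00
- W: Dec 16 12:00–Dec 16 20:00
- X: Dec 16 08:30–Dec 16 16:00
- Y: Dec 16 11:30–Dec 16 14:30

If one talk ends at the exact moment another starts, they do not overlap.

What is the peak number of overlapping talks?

4

Sort all start/end points and keep a running count:
Dec 15 08:00 start R → 1
Dec 15 12:00 end R → 0
Dec 15 13:00 start Q → 1
Dec 15 15:30 start T → 2
Dec 15 20:30 end Q → 1
Dec 15 20:30 start U → 2
Dec 15 21:00 start S → 3
Dec 15 22:30 end T → 2
Dec 15 22:30 end U → 1
Dec 15 23:00 end S → 0
Dec 16 07:30 start V → 1
Dec 16 08:30 start X → 2
Dec 16 11:30 start Y → 3
Dec 16 12:00 start W → 4
Dec 16 14:00 end V → 3
Dec 16 14:30 end Y → 2
Dec 16 16:00 end X → 1
Dec 16 20:00 end W → 0
Peak is 4, at Dec 16 12:00 (V, W, X, Y).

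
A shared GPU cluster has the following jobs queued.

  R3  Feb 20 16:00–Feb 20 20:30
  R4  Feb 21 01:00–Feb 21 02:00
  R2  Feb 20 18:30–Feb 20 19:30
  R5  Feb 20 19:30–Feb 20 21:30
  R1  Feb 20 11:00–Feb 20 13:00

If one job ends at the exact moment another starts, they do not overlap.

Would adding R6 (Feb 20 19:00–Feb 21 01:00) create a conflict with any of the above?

Yes — it overlaps R2, R3, R5

R1: ends Feb 20 13:00 at or before R6 starts Feb 20 19:00 → clear.
R3: starts Feb 20 16:00 before R6 ends Feb 21 01:00, and ends Feb 20 20:30 after R6 starts Feb 20 19:00 → overlap.
R2: starts Feb 20 18:30 before R6 ends Feb 21 01:00, and ends Feb 20 19:30 after R6 starts Feb 20 19:00 → overlap.
R5: starts Feb 20 19:30 before R6 ends Feb 21 01:00, and ends Feb 20 21:30 after R6 starts Feb 20 19:00 → overlap.
R4: starts Feb 21 01:00 at or after R6 ends Feb 21 01:00 → clear.
R6 overlaps R2, R3, R5.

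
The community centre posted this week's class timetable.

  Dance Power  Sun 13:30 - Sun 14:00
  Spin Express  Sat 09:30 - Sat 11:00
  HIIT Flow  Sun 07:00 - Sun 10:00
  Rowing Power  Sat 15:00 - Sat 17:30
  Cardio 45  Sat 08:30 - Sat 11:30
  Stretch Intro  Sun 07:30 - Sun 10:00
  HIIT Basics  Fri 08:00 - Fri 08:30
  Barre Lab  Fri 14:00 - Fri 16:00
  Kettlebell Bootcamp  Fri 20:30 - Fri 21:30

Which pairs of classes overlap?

Sorted by start: HIIT Basics, Barre Lab, Kettlebell Bootcamp, Cardio 45, Spin Express, Rowing Power, HIIT Flow, Stretch Intro, Dance Power.
Barre Lab starts after HIIT Basics ends, so HIIT Basics has no further overlaps.
Kettlebell Bootcamp starts after Barre Lab ends, so Barre Lab has no further overlaps.
Cardio 45 starts after Kettlebell Bootcamp ends, so Kettlebell Bootcamp has no further overlaps.
Spin Express starts before Cardio 45 ends → Cardio 45 and Spin Express overlap.
Rowing Power starts after Cardio 45 ends, so Cardio 45 has no further overlaps.
Rowing Power starts after Spin Express ends, so Spin Express has no further overlaps.
HIIT Flow starts after Rowing Power ends, so Rowing Power has no further overlaps.
Stretch Intro starts before HIIT Flow ends → HIIT Flow and Stretch Intro overlap.
Dance Power starts after HIIT Flow ends.
Dance Power starts after Stretch Intro ends.

Cardio 45 & Spin Express, HIIT Flow & Stretch Intro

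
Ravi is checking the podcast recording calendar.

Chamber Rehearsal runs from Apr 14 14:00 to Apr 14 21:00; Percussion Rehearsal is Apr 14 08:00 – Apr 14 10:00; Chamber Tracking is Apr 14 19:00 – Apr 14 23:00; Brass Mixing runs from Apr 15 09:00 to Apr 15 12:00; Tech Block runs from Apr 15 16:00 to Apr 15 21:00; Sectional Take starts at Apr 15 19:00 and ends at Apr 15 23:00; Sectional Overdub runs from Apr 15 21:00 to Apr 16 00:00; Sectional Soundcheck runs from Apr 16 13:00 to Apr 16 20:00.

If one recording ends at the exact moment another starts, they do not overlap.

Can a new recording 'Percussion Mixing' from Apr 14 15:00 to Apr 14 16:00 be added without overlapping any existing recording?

No — it overlaps Chamber Rehearsal

Percussion Rehearsal: ends Apr 14 10:00 at or before Percussion Mixing starts Apr 14 15:00 → clear.
Chamber Rehearsal: starts Apr 14 14:00 before Percussion Mixing ends Apr 14 16:00, and ends Apr 14 21:00 after Percussion Mixing starts Apr 14 15:00 → overlap.
Chamber Tracking: starts Apr 14 19:00 at or after Percussion Mixing ends Apr 14 16:00 → clear.
Brass Mixing: starts Apr 15 09:00 at or after Percussion Mixing ends Apr 14 16:00 → clear.
Tech Block: starts Apr 15 16:00 at or after Percussion Mixing ends Apr 14 16:00 → clear.
Sectional Take: starts Apr 15 19:00 at or after Percussion Mixing ends Apr 14 16:00 → clear.
Sectional Overdub: starts Apr 15 21:00 at or after Percussion Mixing ends Apr 14 16:00 → clear.
Sectional Soundcheck: starts Apr 16 13:00 at or after Percussion Mixing ends Apr 14 16:00 → clear.
Percussion Mixing overlaps Chamber Rehearsal.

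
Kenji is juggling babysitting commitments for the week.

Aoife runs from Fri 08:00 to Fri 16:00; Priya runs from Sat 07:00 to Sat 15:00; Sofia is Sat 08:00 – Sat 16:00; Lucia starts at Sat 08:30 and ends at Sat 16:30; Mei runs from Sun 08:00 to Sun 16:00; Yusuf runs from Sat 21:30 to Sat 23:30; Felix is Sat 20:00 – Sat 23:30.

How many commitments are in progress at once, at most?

Walk through starts and ends in time order (an end at T is processed before a start at T):
Fri 08:00 start Aoife → 1
Fri 16:00 end Aoife → 0
Sat 07:00 start Priya → 1
Sat 08:00 start Sofia → 2
Sat 08:30 start Lucia → 3
Sat 15:00 end Priya → 2
Sat 16:00 end Sofia → 1
Sat 16:30 end Lucia → 0
Sat 20:00 start Felix → 1
Sat 21:30 start Yusuf → 2
Sat 23:30 end Felix → 1
Sat 23:30 end Yusuf → 0
Sun 08:00 start Mei → 1
Sun 16:00 end Mei → 0
Peak is 3, at Sat 08:30 (Lucia, Priya, Sofia).

3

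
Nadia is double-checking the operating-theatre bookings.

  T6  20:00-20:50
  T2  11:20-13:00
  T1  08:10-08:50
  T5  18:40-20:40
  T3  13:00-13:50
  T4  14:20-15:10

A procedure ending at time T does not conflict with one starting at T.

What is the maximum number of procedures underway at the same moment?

Walk through starts and ends in time order (an end at T is processed before a start at T):
08:10 start T1 → 1
08:50 end T1 → 0
11:20 start T2 → 1
13:00 end T2 → 0
13:00 start T3 → 1
13:50 end T3 → 0
14:20 start T4 → 1
15:10 end T4 → 0
18:40 start T5 → 1
20:00 start T6 → 2
20:40 end T5 → 1
20:50 end T6 → 0
Peak is 2, at 20:00 (T5, T6).

2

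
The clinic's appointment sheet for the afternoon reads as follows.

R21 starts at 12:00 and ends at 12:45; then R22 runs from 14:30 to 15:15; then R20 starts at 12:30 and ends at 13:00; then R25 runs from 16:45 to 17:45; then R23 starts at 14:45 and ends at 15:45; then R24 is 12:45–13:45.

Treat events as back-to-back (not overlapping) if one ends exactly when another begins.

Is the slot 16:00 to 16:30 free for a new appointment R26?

R21: ends 12:45 at or before R26 starts 16:00 → clear.
R20: ends 13:00 at or before R26 starts 16:00 → clear.
R24: ends 13:45 at or before R26 starts 16:00 → clear.
R22: ends 15:15 at or before R26 starts 16:00 → clear.
R23: ends 15:45 at or before R26 starts 16:00 → clear.
R25: starts 16:45 at or after R26 ends 16:30 → clear.

Yes — the slot is free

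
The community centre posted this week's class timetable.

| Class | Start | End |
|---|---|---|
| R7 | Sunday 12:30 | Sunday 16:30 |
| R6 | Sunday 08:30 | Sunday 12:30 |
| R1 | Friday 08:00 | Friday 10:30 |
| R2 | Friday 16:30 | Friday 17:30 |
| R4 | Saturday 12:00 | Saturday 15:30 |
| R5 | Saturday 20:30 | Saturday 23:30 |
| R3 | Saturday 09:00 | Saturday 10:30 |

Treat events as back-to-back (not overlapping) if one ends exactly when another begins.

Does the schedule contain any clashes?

No

Sorted by start: R1, R2, R3, R4, R5, R6, R7.
R2 starts after R1 ends, so nothing later overlaps R1 either.
R3 starts after R2 ends, so nothing later overlaps R2 either.
R4 starts after R3 ends, so nothing later overlaps R3 either.
R5 starts after R4 ends, so nothing later overlaps R4 either.
R6 starts after R5 ends, so nothing later overlaps R5 either.
R7 starts exactly when R6 ends (back-to-back, no overlap).
Every pair is clear; the schedule has no overlaps.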